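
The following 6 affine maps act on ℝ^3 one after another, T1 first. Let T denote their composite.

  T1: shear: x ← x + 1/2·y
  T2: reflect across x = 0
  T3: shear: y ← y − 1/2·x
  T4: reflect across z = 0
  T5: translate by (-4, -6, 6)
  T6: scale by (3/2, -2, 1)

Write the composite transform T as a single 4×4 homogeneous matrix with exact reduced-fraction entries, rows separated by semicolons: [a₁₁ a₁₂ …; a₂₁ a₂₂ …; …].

T1 = [1 1/2 0 0; 0 1 0 0; 0 0 1 0; 0 0 0 1]
T2·T1 = [-1 -1/2 0 0; 0 1 0 0; 0 0 1 0; 0 0 0 1]
T3·…·T1 = [-1 -1/2 0 0; 1/2 5/4 0 0; 0 0 1 0; 0 0 0 1]
T4·…·T1 = [-1 -1/2 0 0; 1/2 5/4 0 0; 0 0 -1 0; 0 0 0 1]
T5·…·T1 = [-1 -1/2 0 -4; 1/2 5/4 0 -6; 0 0 -1 6; 0 0 0 1]
T6·…·T1 = [-3/2 -3/4 0 -6; -1 -5/2 0 12; 0 0 -1 6; 0 0 0 1]

T = [-3/2 -3/4 0 -6; -1 -5/2 0 12; 0 0 -1 6; 0 0 0 1]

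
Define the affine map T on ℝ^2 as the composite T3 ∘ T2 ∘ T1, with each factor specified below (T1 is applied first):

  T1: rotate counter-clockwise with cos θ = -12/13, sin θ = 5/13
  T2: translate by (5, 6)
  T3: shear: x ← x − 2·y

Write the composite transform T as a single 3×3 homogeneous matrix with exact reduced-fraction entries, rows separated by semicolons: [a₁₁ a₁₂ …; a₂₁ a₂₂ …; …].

T = [-22/13 19/13 -7; 5/13 -12/13 6; 0 0 1]

T1 = [-12/13 -5/13 0; 5/13 -12/13 0; 0 0 1]
T2·T1 = [-12/13 -5/13 5; 5/13 -12/13 6; 0 0 1]
T3·…·T1 = [-22/13 19/13 -7; 5/13 -12/13 6; 0 0 1]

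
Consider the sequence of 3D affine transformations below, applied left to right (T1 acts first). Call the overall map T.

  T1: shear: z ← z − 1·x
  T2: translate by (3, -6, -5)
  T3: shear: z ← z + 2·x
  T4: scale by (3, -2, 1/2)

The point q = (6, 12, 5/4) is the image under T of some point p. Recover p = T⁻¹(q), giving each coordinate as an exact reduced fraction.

T1 = [1 0 0 0; 0 1 0 0; -1 0 1 0; 0 0 0 1]
T2·T1 = [1 0 0 3; 0 1 0 -6; -1 0 1 -5; 0 0 0 1]
T3·…·T1 = [1 0 0 3; 0 1 0 -6; 1 0 1 1; 0 0 0 1]
T4·…·T1 = [3 0 0 9; 0 -2 0 12; 1/2 0 1/2 1/2; 0 0 0 1]
det M = -3; M⁻¹ = [1/3 0 0 -3; 0 -1/2 0 6; -1/3 0 2 2; 0 0 0 1]
M⁻¹ · (6, 12, 5/4)ᵀ = (-1, 0, 5/2)ᵀ

p = (-1, 0, 5/2)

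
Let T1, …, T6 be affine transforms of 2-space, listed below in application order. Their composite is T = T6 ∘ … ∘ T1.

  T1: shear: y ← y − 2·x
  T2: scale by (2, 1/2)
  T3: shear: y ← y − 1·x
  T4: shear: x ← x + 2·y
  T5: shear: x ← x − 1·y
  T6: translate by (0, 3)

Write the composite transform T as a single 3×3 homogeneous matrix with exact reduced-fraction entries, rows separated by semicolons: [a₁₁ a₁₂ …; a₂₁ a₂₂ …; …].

T = [-1 1/2 0; -3 1/2 3; 0 0 1]

T1 = [1 0 0; -2 1 0; 0 0 1]
T2·T1 = [2 0 0; -1 1/2 0; 0 0 1]
T3·…·T1 = [2 0 0; -3 1/2 0; 0 0 1]
T4·…·T1 = [-4 1 0; -3 1/2 0; 0 0 1]
T5·…·T1 = [-1 1/2 0; -3 1/2 0; 0 0 1]
T6·…·T1 = [-1 1/2 0; -3 1/2 3; 0 0 1]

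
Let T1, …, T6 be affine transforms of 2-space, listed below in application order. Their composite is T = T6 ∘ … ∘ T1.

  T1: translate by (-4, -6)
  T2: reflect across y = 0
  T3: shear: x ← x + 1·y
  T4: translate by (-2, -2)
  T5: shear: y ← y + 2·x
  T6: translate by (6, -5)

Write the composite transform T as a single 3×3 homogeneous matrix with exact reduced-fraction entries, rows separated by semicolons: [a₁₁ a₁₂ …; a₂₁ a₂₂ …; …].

T = [1 -1 6; 2 -3 -1; 0 0 1]

T1 = [1 0 -4; 0 1 -6; 0 0 1]
T2·T1 = [1 0 -4; 0 -1 6; 0 0 1]
T3·…·T1 = [1 -1 2; 0 -1 6; 0 0 1]
T4·…·T1 = [1 -1 0; 0 -1 4; 0 0 1]
T5·…·T1 = [1 -1 0; 2 -3 4; 0 0 1]
T6·…·T1 = [1 -1 6; 2 -3 -1; 0 0 1]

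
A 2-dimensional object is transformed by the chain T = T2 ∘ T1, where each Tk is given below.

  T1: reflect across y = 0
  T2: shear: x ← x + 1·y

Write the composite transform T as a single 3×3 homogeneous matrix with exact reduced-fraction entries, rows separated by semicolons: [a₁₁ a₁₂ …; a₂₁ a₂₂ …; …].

T = [1 -1 0; 0 -1 0; 0 0 1]

T1 = [1 0 0; 0 -1 0; 0 0 1]
T2·T1 = [1 -1 0; 0 -1 0; 0 0 1]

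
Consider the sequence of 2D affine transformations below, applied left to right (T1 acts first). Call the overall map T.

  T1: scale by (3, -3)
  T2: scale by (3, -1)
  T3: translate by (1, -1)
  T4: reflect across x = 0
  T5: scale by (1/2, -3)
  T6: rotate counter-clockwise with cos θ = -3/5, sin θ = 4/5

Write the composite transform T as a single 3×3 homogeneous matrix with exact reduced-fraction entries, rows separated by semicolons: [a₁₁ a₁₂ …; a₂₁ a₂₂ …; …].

T1 = [3 0 0; 0 -3 0; 0 0 1]
T2·T1 = [9 0 0; 0 3 0; 0 0 1]
T3·…·T1 = [9 0 1; 0 3 -1; 0 0 1]
T4·…·T1 = [-9 0 -1; 0 3 -1; 0 0 1]
T5·…·T1 = [-9/2 0 -1/2; 0 -9 3; 0 0 1]
T6·…·T1 = [27/10 36/5 -21/10; -18/5 27/5 -11/5; 0 0 1]

T = [27/10 36/5 -21/10; -18/5 27/5 -11/5; 0 0 1]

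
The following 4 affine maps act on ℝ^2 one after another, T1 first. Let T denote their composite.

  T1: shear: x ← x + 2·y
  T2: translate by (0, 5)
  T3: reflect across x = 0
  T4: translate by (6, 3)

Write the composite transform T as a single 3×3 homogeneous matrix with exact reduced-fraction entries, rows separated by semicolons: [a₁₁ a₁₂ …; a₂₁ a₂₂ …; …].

T = [-1 -2 6; 0 1 8; 0 0 1]

T1 = [1 2 0; 0 1 0; 0 0 1]
T2·T1 = [1 2 0; 0 1 5; 0 0 1]
T3·…·T1 = [-1 -2 0; 0 1 5; 0 0 1]
T4·…·T1 = [-1 -2 6; 0 1 8; 0 0 1]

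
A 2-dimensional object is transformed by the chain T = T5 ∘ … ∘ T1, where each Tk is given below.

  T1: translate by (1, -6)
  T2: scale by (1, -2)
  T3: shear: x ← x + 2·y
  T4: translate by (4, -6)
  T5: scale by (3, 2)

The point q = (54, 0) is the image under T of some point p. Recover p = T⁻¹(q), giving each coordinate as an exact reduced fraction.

T1 = [1 0 1; 0 1 -6; 0 0 1]
T2·T1 = [1 0 1; 0 -2 12; 0 0 1]
T3·…·T1 = [1 -4 25; 0 -2 12; 0 0 1]
T4·…·T1 = [1 -4 29; 0 -2 6; 0 0 1]
T5·…·T1 = [3 -12 87; 0 -4 12; 0 0 1]
det M = -12; M⁻¹ = [1/3 -1 -17; 0 -1/4 3; 0 0 1]
M⁻¹ · (54, 0)ᵀ = (1, 3)ᵀ

p = (1, 3)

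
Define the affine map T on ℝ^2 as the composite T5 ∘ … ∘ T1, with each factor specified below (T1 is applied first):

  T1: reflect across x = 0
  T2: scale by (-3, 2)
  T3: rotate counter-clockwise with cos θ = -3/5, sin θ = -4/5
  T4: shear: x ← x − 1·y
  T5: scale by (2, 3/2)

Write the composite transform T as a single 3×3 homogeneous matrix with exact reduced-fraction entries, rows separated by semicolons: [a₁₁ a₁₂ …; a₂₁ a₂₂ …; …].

T1 = [-1 0 0; 0 1 0; 0 0 1]
T2·T1 = [3 0 0; 0 2 0; 0 0 1]
T3·…·T1 = [-9/5 8/5 0; -12/5 -6/5 0; 0 0 1]
T4·…·T1 = [3/5 14/5 0; -12/5 -6/5 0; 0 0 1]
T5·…·T1 = [6/5 28/5 0; -18/5 -9/5 0; 0 0 1]

T = [6/5 28/5 0; -18/5 -9/5 0; 0 0 1]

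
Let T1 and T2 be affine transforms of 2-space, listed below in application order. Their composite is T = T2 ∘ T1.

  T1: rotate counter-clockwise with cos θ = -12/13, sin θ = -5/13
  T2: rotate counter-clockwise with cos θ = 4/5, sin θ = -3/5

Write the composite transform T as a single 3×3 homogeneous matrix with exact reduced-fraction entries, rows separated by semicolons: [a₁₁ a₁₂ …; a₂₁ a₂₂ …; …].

T1 = [-12/13 5/13 0; -5/13 -12/13 0; 0 0 1]
T2·T1 = [-63/65 -16/65 0; 16/65 -63/65 0; 0 0 1]

T = [-63/65 -16/65 0; 16/65 -63/65 0; 0 0 1]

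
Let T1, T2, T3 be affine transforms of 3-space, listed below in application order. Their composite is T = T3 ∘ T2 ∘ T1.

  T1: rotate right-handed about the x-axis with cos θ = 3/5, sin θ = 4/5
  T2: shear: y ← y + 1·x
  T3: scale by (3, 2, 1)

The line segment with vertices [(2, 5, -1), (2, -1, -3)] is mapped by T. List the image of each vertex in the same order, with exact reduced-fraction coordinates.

T1 rotate right-handed about the x-axis with cos θ = 3/5, sin θ = 4/5: (2, 5, -1) → (2, 19/5, 17/5); (2, -1, -3) → (2, 9/5, -13/5)
T2 shear: y ← y + 1·x: (2, 19/5, 17/5) → (2, 29/5, 17/5); (2, 9/5, -13/5) → (2, 19/5, -13/5)
T3 scale by (3, 2, 1): (2, 29/5, 17/5) → (6, 58/5, 17/5); (2, 19/5, -13/5) → (6, 38/5, -13/5)

image vertices: (6, 58/5, 17/5), (6, 38/5, -13/5)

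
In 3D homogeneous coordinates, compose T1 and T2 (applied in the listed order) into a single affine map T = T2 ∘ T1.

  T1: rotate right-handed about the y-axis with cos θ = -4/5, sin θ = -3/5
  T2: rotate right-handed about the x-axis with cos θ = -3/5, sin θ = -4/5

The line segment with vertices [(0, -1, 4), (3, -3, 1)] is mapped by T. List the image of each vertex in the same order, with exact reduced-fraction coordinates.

T1 rotate right-handed about the y-axis with cos θ = -4/5, sin θ = -3/5: (0, -1, 4) → (-12/5, -1, -16/5); (3, -3, 1) → (-3, -3, 1)
T2 rotate right-handed about the x-axis with cos θ = -3/5, sin θ = -4/5: (-12/5, -1, -16/5) → (-12/5, -49/25, 68/25); (-3, -3, 1) → (-3, 13/5, 9/5)

image vertices: (-12/5, -49/25, 68/25), (-3, 13/5, 9/5)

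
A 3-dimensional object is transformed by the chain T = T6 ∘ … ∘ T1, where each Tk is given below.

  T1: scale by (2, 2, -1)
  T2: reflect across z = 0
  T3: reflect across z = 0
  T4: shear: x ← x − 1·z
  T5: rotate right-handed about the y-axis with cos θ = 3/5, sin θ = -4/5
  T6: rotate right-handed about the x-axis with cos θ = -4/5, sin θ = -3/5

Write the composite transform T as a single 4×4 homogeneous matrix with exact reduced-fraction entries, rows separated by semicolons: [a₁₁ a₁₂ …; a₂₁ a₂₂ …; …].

T1 = [2 0 0 0; 0 2 0 0; 0 0 -1 0; 0 0 0 1]
T2·T1 = [2 0 0 0; 0 2 0 0; 0 0 1 0; 0 0 0 1]
T3·…·T1 = [2 0 0 0; 0 2 0 0; 0 0 -1 0; 0 0 0 1]
T4·…·T1 = [2 0 1 0; 0 2 0 0; 0 0 -1 0; 0 0 0 1]
T5·…·T1 = [6/5 0 7/5 0; 0 2 0 0; 8/5 0 1/5 0; 0 0 0 1]
T6·…·T1 = [6/5 0 7/5 0; 24/25 -8/5 3/25 0; -32/25 -6/5 -4/25 0; 0 0 0 1]

T = [6/5 0 7/5 0; 24/25 -8/5 3/25 0; -32/25 -6/5 -4/25 0; 0 0 0 1]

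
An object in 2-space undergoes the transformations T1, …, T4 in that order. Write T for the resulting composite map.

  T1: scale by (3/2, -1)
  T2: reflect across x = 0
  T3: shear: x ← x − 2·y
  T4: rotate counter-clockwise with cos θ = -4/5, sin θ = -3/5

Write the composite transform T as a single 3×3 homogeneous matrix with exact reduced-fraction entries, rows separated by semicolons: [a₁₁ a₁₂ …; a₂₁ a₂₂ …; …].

T1 = [3/2 0 0; 0 -1 0; 0 0 1]
T2·T1 = [-3/2 0 0; 0 -1 0; 0 0 1]
T3·…·T1 = [-3/2 2 0; 0 -1 0; 0 0 1]
T4·…·T1 = [6/5 -11/5 0; 9/10 -2/5 0; 0 0 1]

T = [6/5 -11/5 0; 9/10 -2/5 0; 0 0 1]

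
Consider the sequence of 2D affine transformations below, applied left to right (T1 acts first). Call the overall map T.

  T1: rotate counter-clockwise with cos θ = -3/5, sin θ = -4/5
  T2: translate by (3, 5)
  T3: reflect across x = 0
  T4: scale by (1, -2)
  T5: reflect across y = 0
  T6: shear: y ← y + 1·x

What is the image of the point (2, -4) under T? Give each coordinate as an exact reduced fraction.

T(p) = (7/5, 13)

T1 rotate counter-clockwise with cos θ = -3/5, sin θ = -4/5: (2, -4) → (-22/5, 4/5)
T2 translate by (3, 5): (-22/5, 4/5) → (-7/5, 29/5)
T3 reflect across x = 0: (-7/5, 29/5) → (7/5, 29/5)
T4 scale by (1, -2): (7/5, 29/5) → (7/5, -58/5)
T5 reflect across y = 0: (7/5, -58/5) → (7/5, 58/5)
T6 shear: y ← y + 1·x: (7/5, 58/5) → (7/5, 13)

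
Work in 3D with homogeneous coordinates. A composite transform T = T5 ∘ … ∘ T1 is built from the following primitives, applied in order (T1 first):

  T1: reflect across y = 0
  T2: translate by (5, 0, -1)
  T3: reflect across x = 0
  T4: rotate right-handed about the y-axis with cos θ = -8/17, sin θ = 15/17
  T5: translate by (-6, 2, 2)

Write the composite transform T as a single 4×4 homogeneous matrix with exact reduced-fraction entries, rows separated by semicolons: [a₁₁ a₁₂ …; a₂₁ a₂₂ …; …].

T1 = [1 0 0 0; 0 -1 0 0; 0 0 1 0; 0 0 0 1]
T2·T1 = [1 0 0 5; 0 -1 0 0; 0 0 1 -1; 0 0 0 1]
T3·…·T1 = [-1 0 0 -5; 0 -1 0 0; 0 0 1 -1; 0 0 0 1]
T4·…·T1 = [8/17 0 15/17 25/17; 0 -1 0 0; 15/17 0 -8/17 83/17; 0 0 0 1]
T5·…·T1 = [8/17 0 15/17 -77/17; 0 -1 0 2; 15/17 0 -8/17 117/17; 0 0 0 1]

T = [8/17 0 15/17 -77/17; 0 -1 0 2; 15/17 0 -8/17 117/17; 0 0 0 1]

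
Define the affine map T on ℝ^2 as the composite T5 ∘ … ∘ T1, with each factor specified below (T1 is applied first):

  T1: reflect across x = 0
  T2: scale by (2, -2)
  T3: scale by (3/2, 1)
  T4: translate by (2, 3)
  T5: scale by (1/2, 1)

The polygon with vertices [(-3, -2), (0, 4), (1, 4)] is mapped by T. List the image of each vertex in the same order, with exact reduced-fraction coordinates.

image vertices: (11/2, 7), (1, -5), (-1/2, -5)

T1 reflect across x = 0: (-3, -2) → (3, -2); (0, 4) → (0, 4); (1, 4) → (-1, 4)
T2 scale by (2, -2): (3, -2) → (6, 4); (0, 4) → (0, -8); (-1, 4) → (-2, -8)
T3 scale by (3/2, 1): (6, 4) → (9, 4); (0, -8) → (0, -8); (-2, -8) → (-3, -8)
T4 translate by (2, 3): (9, 4) → (11, 7); (0, -8) → (2, -5); (-3, -8) → (-1, -5)
T5 scale by (1/2, 1): (11, 7) → (11/2, 7); (2, -5) → (1, -5); (-1, -5) → (-1/2, -5)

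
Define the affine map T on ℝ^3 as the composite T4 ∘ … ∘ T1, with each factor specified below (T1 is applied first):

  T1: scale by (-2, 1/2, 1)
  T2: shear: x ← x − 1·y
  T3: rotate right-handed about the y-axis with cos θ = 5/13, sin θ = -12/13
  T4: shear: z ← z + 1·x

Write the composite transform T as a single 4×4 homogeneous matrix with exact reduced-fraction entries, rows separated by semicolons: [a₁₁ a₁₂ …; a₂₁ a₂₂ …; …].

T = [-10/13 -5/26 -12/13 0; 0 1/2 0 0; -34/13 -17/26 -7/13 0; 0 0 0 1]

T1 = [-2 0 0 0; 0 1/2 0 0; 0 0 1 0; 0 0 0 1]
T2·T1 = [-2 -1/2 0 0; 0 1/2 0 0; 0 0 1 0; 0 0 0 1]
T3·…·T1 = [-10/13 -5/26 -12/13 0; 0 1/2 0 0; -24/13 -6/13 5/13 0; 0 0 0 1]
T4·…·T1 = [-10/13 -5/26 -12/13 0; 0 1/2 0 0; -34/13 -17/26 -7/13 0; 0 0 0 1]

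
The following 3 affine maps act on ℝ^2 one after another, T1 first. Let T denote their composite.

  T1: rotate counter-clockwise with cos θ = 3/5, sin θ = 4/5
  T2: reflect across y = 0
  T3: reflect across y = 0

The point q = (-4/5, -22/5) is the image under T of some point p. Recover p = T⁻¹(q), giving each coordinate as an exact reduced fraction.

T1 = [3/5 -4/5 0; 4/5 3/5 0; 0 0 1]
T2·T1 = [3/5 -4/5 0; -4/5 -3/5 0; 0 0 1]
T3·…·T1 = [3/5 -4/5 0; 4/5 3/5 0; 0 0 1]
det M = 1; M⁻¹ = [3/5 4/5 0; -4/5 3/5 0; 0 0 1]
M⁻¹ · (-4/5, -22/5)ᵀ = (-4, -2)ᵀ

p = (-4, -2)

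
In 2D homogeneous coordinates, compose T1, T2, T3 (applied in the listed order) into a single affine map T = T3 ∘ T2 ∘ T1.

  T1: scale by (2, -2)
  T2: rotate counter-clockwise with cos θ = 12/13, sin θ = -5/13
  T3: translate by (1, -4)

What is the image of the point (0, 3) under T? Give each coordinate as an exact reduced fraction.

T(p) = (-17/13, -124/13)

T1 scale by (2, -2): (0, 3) → (0, -6)
T2 rotate counter-clockwise with cos θ = 12/13, sin θ = -5/13: (0, -6) → (-30/13, -72/13)
T3 translate by (1, -4): (-30/13, -72/13) → (-17/13, -124/13)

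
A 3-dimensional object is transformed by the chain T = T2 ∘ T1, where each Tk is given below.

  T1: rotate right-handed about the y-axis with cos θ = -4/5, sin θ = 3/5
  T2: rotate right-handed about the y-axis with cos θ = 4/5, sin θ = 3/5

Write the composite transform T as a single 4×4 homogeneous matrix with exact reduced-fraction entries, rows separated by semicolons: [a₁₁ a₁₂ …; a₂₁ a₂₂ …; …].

T1 = [-4/5 0 3/5 0; 0 1 0 0; -3/5 0 -4/5 0; 0 0 0 1]
T2·T1 = [-1 0 0 0; 0 1 0 0; 0 0 -1 0; 0 0 0 1]

T = [-1 0 0 0; 0 1 0 0; 0 0 -1 0; 0 0 0 1]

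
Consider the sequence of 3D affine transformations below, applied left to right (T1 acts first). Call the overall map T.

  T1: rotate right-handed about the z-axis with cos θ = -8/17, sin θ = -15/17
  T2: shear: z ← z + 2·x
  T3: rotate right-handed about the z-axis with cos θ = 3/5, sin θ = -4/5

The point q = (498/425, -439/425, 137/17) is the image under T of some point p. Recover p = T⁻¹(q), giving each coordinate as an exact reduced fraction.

p = (-1, 6/5, 5)

T1 = [-8/17 15/17 0 0; -15/17 -8/17 0 0; 0 0 1 0; 0 0 0 1]
T2·T1 = [-8/17 15/17 0 0; -15/17 -8/17 0 0; -16/17 30/17 1 0; 0 0 0 1]
T3·…·T1 = [-84/85 13/85 0 0; -13/85 -84/85 0 0; -16/17 30/17 1 0; 0 0 0 1]
det M = 1; M⁻¹ = [-84/85 -13/85 0 0; 13/85 -84/85 0 0; -6/5 8/5 1 0; 0 0 0 1]
M⁻¹ · (498/425, -439/425, 137/17)ᵀ = (-1, 6/5, 5)ᵀ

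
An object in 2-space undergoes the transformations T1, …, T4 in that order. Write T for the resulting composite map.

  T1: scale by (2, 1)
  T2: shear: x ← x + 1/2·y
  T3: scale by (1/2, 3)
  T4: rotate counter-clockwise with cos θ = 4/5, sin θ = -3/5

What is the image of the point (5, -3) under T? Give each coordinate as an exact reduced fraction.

T1 scale by (2, 1): (5, -3) → (10, -3)
T2 shear: x ← x + 1/2·y: (10, -3) → (17/2, -3)
T3 scale by (1/2, 3): (17/2, -3) → (17/4, -9)
T4 rotate counter-clockwise with cos θ = 4/5, sin θ = -3/5: (17/4, -9) → (-2, -39/4)

T(p) = (-2, -39/4)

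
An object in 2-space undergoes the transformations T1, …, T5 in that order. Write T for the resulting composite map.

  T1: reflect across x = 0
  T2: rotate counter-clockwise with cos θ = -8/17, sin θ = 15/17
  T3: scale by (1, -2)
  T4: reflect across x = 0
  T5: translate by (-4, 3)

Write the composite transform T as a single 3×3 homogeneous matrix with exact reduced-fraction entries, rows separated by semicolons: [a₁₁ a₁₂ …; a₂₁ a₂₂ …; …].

T = [-8/17 15/17 -4; 30/17 16/17 3; 0 0 1]

T1 = [-1 0 0; 0 1 0; 0 0 1]
T2·T1 = [8/17 -15/17 0; -15/17 -8/17 0; 0 0 1]
T3·…·T1 = [8/17 -15/17 0; 30/17 16/17 0; 0 0 1]
T4·…·T1 = [-8/17 15/17 0; 30/17 16/17 0; 0 0 1]
T5·…·T1 = [-8/17 15/17 -4; 30/17 16/17 3; 0 0 1]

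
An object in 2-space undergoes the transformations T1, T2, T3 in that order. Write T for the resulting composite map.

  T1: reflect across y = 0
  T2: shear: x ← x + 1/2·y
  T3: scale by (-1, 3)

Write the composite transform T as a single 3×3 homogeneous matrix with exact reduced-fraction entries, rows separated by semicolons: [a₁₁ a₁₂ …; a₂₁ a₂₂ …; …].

T = [-1 1/2 0; 0 -3 0; 0 0 1]

T1 = [1 0 0; 0 -1 0; 0 0 1]
T2·T1 = [1 -1/2 0; 0 -1 0; 0 0 1]
T3·…·T1 = [-1 1/2 0; 0 -3 0; 0 0 1]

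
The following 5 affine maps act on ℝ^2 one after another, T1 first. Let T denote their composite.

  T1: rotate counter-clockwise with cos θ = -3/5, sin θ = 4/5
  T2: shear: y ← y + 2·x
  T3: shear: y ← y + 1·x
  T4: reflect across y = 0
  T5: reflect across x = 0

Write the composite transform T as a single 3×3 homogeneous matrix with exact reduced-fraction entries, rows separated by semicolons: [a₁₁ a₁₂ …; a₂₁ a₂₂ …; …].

T1 = [-3/5 -4/5 0; 4/5 -3/5 0; 0 0 1]
T2·T1 = [-3/5 -4/5 0; -2/5 -11/5 0; 0 0 1]
T3·…·T1 = [-3/5 -4/5 0; -1 -3 0; 0 0 1]
T4·…·T1 = [-3/5 -4/5 0; 1 3 0; 0 0 1]
T5·…·T1 = [3/5 4/5 0; 1 3 0; 0 0 1]

T = [3/5 4/5 0; 1 3 0; 0 0 1]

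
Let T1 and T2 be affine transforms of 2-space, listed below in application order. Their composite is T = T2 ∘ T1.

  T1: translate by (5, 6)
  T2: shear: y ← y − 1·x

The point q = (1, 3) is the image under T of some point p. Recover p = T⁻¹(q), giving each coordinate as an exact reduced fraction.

p = (-4, -2)

T1 = [1 0 5; 0 1 6; 0 0 1]
T2·T1 = [1 0 5; -1 1 1; 0 0 1]
det M = 1; M⁻¹ = [1 0 -5; 1 1 -6; 0 0 1]
M⁻¹ · (1, 3)ᵀ = (-4, -2)ᵀ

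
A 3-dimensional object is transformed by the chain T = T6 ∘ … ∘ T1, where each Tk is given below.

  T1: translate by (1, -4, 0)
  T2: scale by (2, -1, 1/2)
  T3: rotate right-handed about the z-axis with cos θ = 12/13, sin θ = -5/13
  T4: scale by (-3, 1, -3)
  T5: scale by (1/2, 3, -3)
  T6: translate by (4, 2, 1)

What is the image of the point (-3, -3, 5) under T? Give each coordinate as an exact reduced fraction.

T1 translate by (1, -4, 0): (-3, -3, 5) → (-2, -7, 5)
T2 scale by (2, -1, 1/2): (-2, -7, 5) → (-4, 7, 5/2)
T3 rotate right-handed about the z-axis with cos θ = 12/13, sin θ = -5/13: (-4, 7, 5/2) → (-1, 8, 5/2)
T4 scale by (-3, 1, -3): (-1, 8, 5/2) → (3, 8, -15/2)
T5 scale by (1/2, 3, -3): (3, 8, -15/2) → (3/2, 24, 45/2)
T6 translate by (4, 2, 1): (3/2, 24, 45/2) → (11/2, 26, 47/2)

T(p) = (11/2, 26, 47/2)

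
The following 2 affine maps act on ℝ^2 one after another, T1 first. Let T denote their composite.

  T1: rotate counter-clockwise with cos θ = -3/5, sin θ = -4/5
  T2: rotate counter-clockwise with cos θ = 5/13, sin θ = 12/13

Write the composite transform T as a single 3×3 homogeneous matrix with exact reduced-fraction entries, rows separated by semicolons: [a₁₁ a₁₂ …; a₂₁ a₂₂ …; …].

T = [33/65 56/65 0; -56/65 33/65 0; 0 0 1]

T1 = [-3/5 4/5 0; -4/5 -3/5 0; 0 0 1]
T2·T1 = [33/65 56/65 0; -56/65 33/65 0; 0 0 1]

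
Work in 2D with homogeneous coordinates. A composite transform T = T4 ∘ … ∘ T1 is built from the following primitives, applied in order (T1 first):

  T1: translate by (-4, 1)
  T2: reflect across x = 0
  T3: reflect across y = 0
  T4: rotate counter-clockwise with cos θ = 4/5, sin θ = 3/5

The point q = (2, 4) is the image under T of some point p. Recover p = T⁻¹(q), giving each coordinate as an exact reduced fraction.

T1 = [1 0 -4; 0 1 1; 0 0 1]
T2·T1 = [-1 0 4; 0 1 1; 0 0 1]
T3·…·T1 = [-1 0 4; 0 -1 -1; 0 0 1]
T4·…·T1 = [-4/5 3/5 19/5; -3/5 -4/5 8/5; 0 0 1]
det M = 1; M⁻¹ = [-4/5 -3/5 4; 3/5 -4/5 -1; 0 0 1]
M⁻¹ · (2, 4)ᵀ = (0, -3)ᵀ

p = (0, -3)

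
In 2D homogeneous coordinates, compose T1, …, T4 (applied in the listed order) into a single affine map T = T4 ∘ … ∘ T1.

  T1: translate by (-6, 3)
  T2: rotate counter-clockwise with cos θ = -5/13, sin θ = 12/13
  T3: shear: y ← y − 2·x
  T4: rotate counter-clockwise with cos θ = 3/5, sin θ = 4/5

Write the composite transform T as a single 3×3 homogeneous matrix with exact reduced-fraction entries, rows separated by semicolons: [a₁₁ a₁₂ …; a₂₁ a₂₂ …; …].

T = [-103/65 -112/65 282/65; 46/65 9/65 -249/65; 0 0 1]

T1 = [1 0 -6; 0 1 3; 0 0 1]
T2·T1 = [-5/13 -12/13 -6/13; 12/13 -5/13 -87/13; 0 0 1]
T3·…·T1 = [-5/13 -12/13 -6/13; 22/13 19/13 -75/13; 0 0 1]
T4·…·T1 = [-103/65 -112/65 282/65; 46/65 9/65 -249/65; 0 0 1]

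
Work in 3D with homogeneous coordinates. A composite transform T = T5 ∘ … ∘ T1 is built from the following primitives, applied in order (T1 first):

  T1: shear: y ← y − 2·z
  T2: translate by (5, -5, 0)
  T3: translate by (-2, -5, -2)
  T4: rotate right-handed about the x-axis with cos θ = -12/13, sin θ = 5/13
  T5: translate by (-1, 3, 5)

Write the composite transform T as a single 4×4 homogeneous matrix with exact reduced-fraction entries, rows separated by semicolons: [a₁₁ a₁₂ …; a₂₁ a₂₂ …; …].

T1 = [1 0 0 0; 0 1 -2 0; 0 0 1 0; 0 0 0 1]
T2·T1 = [1 0 0 5; 0 1 -2 -5; 0 0 1 0; 0 0 0 1]
T3·…·T1 = [1 0 0 3; 0 1 -2 -10; 0 0 1 -2; 0 0 0 1]
T4·…·T1 = [1 0 0 3; 0 -12/13 19/13 10; 0 5/13 -22/13 -2; 0 0 0 1]
T5·…·T1 = [1 0 0 2; 0 -12/13 19/13 13; 0 5/13 -22/13 3; 0 0 0 1]

T = [1 0 0 2; 0 -12/13 19/13 13; 0 5/13 -22/13 3; 0 0 0 1]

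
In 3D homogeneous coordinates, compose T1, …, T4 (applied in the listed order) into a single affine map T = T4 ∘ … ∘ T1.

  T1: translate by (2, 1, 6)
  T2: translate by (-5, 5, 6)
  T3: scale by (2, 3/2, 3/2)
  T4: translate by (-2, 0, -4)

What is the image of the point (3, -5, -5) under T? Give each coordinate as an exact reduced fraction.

T(p) = (-2, 3/2, 13/2)

T1 translate by (2, 1, 6): (3, -5, -5) → (5, -4, 1)
T2 translate by (-5, 5, 6): (5, -4, 1) → (0, 1, 7)
T3 scale by (2, 3/2, 3/2): (0, 1, 7) → (0, 3/2, 21/2)
T4 translate by (-2, 0, -4): (0, 3/2, 21/2) → (-2, 3/2, 13/2)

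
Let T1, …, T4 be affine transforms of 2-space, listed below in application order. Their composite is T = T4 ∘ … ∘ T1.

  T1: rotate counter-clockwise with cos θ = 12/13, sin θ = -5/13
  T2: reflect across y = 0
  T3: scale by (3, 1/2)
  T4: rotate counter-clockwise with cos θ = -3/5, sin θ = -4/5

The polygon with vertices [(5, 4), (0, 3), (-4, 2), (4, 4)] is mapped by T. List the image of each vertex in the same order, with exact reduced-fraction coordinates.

image vertices: (-766/65, -1851/130), (-207/65, -126/65), (254/65, 522/65), (-668/65, -774/65)

T1 rotate counter-clockwise with cos θ = 12/13, sin θ = -5/13: (5, 4) → (80/13, 23/13); (0, 3) → (15/13, 36/13); (-4, 2) → (-38/13, 44/13); (4, 4) → (68/13, 28/13)
T2 reflect across y = 0: (80/13, 23/13) → (80/13, -23/13); (15/13, 36/13) → (15/13, -36/13); (-38/13, 44/13) → (-38/13, -44/13); (68/13, 28/13) → (68/13, -28/13)
T3 scale by (3, 1/2): (80/13, -23/13) → (240/13, -23/26); (15/13, -36/13) → (45/13, -18/13); (-38/13, -44/13) → (-114/13, -22/13); (68/13, -28/13) → (204/13, -14/13)
T4 rotate counter-clockwise with cos θ = -3/5, sin θ = -4/5: (240/13, -23/26) → (-766/65, -1851/130); (45/13, -18/13) → (-207/65, -126/65); (-114/13, -22/13) → (254/65, 522/65); (204/13, -14/13) → (-668/65, -774/65)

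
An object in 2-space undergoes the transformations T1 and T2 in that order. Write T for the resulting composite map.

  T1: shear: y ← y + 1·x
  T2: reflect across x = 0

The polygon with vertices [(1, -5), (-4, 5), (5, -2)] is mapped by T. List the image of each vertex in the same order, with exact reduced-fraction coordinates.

T1 shear: y ← y + 1·x: (1, -5) → (1, -4); (-4, 5) → (-4, 1); (5, -2) → (5, 3)
T2 reflect across x = 0: (1, -4) → (-1, -4); (-4, 1) → (4, 1); (5, 3) → (-5, 3)

image vertices: (-1, -4), (4, 1), (-5, 3)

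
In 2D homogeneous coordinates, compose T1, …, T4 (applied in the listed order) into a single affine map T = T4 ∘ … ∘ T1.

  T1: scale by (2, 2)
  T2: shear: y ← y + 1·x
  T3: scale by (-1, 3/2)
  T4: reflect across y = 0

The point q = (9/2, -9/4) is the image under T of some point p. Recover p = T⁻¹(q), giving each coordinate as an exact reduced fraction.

p = (-9/4, 3)

T1 = [2 0 0; 0 2 0; 0 0 1]
T2·T1 = [2 0 0; 2 2 0; 0 0 1]
T3·…·T1 = [-2 0 0; 3 3 0; 0 0 1]
T4·…·T1 = [-2 0 0; -3 -3 0; 0 0 1]
det M = 6; M⁻¹ = [-1/2 0 0; 1/2 -1/3 0; 0 0 1]
M⁻¹ · (9/2, -9/4)ᵀ = (-9/4, 3)ᵀ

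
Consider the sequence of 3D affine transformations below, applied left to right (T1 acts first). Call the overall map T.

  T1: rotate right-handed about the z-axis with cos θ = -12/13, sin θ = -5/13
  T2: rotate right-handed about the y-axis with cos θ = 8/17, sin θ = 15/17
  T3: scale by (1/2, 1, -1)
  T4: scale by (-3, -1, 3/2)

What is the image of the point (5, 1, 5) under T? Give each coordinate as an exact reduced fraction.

T1 rotate right-handed about the z-axis with cos θ = -12/13, sin θ = -5/13: (5, 1, 5) → (-55/13, -37/13, 5)
T2 rotate right-handed about the y-axis with cos θ = 8/17, sin θ = 15/17: (-55/13, -37/13, 5) → (535/221, -37/13, 1345/221)
T3 scale by (1/2, 1, -1): (535/221, -37/13, 1345/221) → (535/442, -37/13, -1345/221)
T4 scale by (-3, -1, 3/2): (535/442, -37/13, -1345/221) → (-1605/442, 37/13, -4035/442)

T(p) = (-1605/442, 37/13, -4035/442)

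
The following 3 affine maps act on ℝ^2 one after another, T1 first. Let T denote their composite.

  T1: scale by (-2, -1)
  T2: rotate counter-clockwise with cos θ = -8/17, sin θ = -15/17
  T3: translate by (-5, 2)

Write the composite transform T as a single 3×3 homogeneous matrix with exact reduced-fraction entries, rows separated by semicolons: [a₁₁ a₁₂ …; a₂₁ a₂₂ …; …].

T = [16/17 -15/17 -5; 30/17 8/17 2; 0 0 1]

T1 = [-2 0 0; 0 -1 0; 0 0 1]
T2·T1 = [16/17 -15/17 0; 30/17 8/17 0; 0 0 1]
T3·…·T1 = [16/17 -15/17 -5; 30/17 8/17 2; 0 0 1]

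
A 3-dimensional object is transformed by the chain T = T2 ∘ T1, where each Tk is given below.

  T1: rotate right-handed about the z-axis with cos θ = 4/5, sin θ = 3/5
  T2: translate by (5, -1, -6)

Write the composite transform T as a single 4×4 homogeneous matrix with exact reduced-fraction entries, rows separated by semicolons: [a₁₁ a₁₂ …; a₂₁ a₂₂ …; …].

T = [4/5 -3/5 0 5; 3/5 4/5 0 -1; 0 0 1 -6; 0 0 0 1]

T1 = [4/5 -3/5 0 0; 3/5 4/5 0 0; 0 0 1 0; 0 0 0 1]
T2·T1 = [4/5 -3/5 0 5; 3/5 4/5 0 -1; 0 0 1 -6; 0 0 0 1]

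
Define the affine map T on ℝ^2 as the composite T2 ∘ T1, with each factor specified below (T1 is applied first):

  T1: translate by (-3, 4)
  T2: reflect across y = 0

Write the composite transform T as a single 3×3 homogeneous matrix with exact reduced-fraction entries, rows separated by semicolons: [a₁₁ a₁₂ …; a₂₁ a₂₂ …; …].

T = [1 0 -3; 0 -1 -4; 0 0 1]

T1 = [1 0 -3; 0 1 4; 0 0 1]
T2·T1 = [1 0 -3; 0 -1 -4; 0 0 1]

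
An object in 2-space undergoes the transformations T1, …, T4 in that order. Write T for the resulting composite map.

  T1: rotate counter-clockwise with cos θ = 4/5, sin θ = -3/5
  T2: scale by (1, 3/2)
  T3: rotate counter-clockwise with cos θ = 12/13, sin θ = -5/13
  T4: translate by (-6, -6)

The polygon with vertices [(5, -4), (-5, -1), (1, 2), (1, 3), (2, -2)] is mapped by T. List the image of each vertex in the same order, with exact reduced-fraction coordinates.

image vertices: (-81/10, -76/5), (-1167/130, -77/65), (-93/26, -70/13), (-333/130, -293/65), (-471/65, -652/65)

T1 rotate counter-clockwise with cos θ = 4/5, sin θ = -3/5: (5, -4) → (8/5, -31/5); (-5, -1) → (-23/5, 11/5); (1, 2) → (2, 1); (1, 3) → (13/5, 9/5); (2, -2) → (2/5, -14/5)
T2 scale by (1, 3/2): (8/5, -31/5) → (8/5, -93/10); (-23/5, 11/5) → (-23/5, 33/10); (2, 1) → (2, 3/2); (13/5, 9/5) → (13/5, 27/10); (2/5, -14/5) → (2/5, -21/5)
T3 rotate counter-clockwise with cos θ = 12/13, sin θ = -5/13: (8/5, -93/10) → (-21/10, -46/5); (-23/5, 33/10) → (-387/130, 313/65); (2, 3/2) → (63/26, 8/13); (13/5, 27/10) → (447/130, 97/65); (2/5, -21/5) → (-81/65, -262/65)
T4 translate by (-6, -6): (-21/10, -46/5) → (-81/10, -76/5); (-387/130, 313/65) → (-1167/130, -77/65); (63/26, 8/13) → (-93/26, -70/13); (447/130, 97/65) → (-333/130, -293/65); (-81/65, -262/65) → (-471/65, -652/65)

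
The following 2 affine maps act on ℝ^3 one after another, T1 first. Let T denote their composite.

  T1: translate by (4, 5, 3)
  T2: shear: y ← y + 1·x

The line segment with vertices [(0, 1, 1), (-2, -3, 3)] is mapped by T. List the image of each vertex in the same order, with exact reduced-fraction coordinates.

T1 translate by (4, 5, 3): (0, 1, 1) → (4, 6, 4); (-2, -3, 3) → (2, 2, 6)
T2 shear: y ← y + 1·x: (4, 6, 4) → (4, 10, 4); (2, 2, 6) → (2, 4, 6)

image vertices: (4, 10, 4), (2, 4, 6)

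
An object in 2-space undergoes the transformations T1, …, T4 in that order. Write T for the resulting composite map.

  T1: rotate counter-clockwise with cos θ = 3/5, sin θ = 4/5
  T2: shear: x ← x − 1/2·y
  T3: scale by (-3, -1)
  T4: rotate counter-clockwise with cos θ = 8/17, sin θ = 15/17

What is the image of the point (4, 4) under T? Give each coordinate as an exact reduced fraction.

T(p) = (852/85, 586/85)

T1 rotate counter-clockwise with cos θ = 3/5, sin θ = 4/5: (4, 4) → (-4/5, 28/5)
T2 shear: x ← x − 1/2·y: (-4/5, 28/5) → (-18/5, 28/5)
T3 scale by (-3, -1): (-18/5, 28/5) → (54/5, -28/5)
T4 rotate counter-clockwise with cos θ = 8/17, sin θ = 15/17: (54/5, -28/5) → (852/85, 586/85)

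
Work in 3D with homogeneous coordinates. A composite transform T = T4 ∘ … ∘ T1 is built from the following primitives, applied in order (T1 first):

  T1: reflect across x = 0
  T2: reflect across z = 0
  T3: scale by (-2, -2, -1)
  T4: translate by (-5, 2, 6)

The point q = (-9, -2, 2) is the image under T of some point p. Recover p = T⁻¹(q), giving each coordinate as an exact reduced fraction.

T1 = [-1 0 0 0; 0 1 0 0; 0 0 1 0; 0 0 0 1]
T2·T1 = [-1 0 0 0; 0 1 0 0; 0 0 -1 0; 0 0 0 1]
T3·…·T1 = [2 0 0 0; 0 -2 0 0; 0 0 1 0; 0 0 0 1]
T4·…·T1 = [2 0 0 -5; 0 -2 0 2; 0 0 1 6; 0 0 0 1]
det M = -4; M⁻¹ = [1/2 0 0 5/2; 0 -1/2 0 1; 0 0 1 -6; 0 0 0 1]
M⁻¹ · (-9, -2, 2)ᵀ = (-2, 2, -4)ᵀ

p = (-2, 2, -4)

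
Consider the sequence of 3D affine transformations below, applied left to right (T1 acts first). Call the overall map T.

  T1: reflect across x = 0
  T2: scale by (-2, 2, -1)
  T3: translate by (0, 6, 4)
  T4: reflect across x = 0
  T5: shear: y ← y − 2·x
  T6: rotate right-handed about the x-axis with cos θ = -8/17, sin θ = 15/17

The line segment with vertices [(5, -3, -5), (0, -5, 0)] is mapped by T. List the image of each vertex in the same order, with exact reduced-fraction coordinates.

T1 reflect across x = 0: (5, -3, -5) → (-5, -3, -5); (0, -5, 0) → (0, -5, 0)
T2 scale by (-2, 2, -1): (-5, -3, -5) → (10, -6, 5); (0, -5, 0) → (0, -10, 0)
T3 translate by (0, 6, 4): (10, -6, 5) → (10, 0, 9); (0, -10, 0) → (0, -4, 4)
T4 reflect across x = 0: (10, 0, 9) → (-10, 0, 9); (0, -4, 4) → (0, -4, 4)
T5 shear: y ← y − 2·x: (-10, 0, 9) → (-10, 20, 9); (0, -4, 4) → (0, -4, 4)
T6 rotate right-handed about the x-axis with cos θ = -8/17, sin θ = 15/17: (-10, 20, 9) → (-10, -295/17, 228/17); (0, -4, 4) → (0, -28/17, -92/17)

image vertices: (-10, -295/17, 228/17), (0, -28/17, -92/17)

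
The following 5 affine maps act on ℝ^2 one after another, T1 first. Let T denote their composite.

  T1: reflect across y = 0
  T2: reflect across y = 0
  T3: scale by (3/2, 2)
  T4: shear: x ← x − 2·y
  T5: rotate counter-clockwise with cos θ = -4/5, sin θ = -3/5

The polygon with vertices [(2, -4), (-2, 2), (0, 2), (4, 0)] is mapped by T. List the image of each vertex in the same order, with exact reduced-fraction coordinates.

image vertices: (-20, -5), (56/5, 17/5), (44/5, 8/5), (-24/5, -18/5)

T1 reflect across y = 0: (2, -4) → (2, 4); (-2, 2) → (-2, -2); (0, 2) → (0, -2); (4, 0) → (4, 0)
T2 reflect across y = 0: (2, 4) → (2, -4); (-2, -2) → (-2, 2); (0, -2) → (0, 2); (4, 0) → (4, 0)
T3 scale by (3/2, 2): (2, -4) → (3, -8); (-2, 2) → (-3, 4); (0, 2) → (0, 4); (4, 0) → (6, 0)
T4 shear: x ← x − 2·y: (3, -8) → (19, -8); (-3, 4) → (-11, 4); (0, 4) → (-8, 4); (6, 0) → (6, 0)
T5 rotate counter-clockwise with cos θ = -4/5, sin θ = -3/5: (19, -8) → (-20, -5); (-11, 4) → (56/5, 17/5); (-8, 4) → (44/5, 8/5); (6, 0) → (-24/5, -18/5)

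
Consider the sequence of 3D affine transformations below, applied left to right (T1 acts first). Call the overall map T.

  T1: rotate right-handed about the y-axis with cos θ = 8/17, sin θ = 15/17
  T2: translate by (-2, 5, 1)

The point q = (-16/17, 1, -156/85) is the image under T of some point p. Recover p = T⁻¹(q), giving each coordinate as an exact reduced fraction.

p = (3, -4, -2/5)

T1 = [8/17 0 15/17 0; 0 1 0 0; -15/17 0 8/17 0; 0 0 0 1]
T2·T1 = [8/17 0 15/17 -2; 0 1 0 5; -15/17 0 8/17 1; 0 0 0 1]
det M = 1; M⁻¹ = [8/17 0 -15/17 31/17; 0 1 0 -5; 15/17 0 8/17 22/17; 0 0 0 1]
M⁻¹ · (-16/17, 1, -156/85)ᵀ = (3, -4, -2/5)ᵀ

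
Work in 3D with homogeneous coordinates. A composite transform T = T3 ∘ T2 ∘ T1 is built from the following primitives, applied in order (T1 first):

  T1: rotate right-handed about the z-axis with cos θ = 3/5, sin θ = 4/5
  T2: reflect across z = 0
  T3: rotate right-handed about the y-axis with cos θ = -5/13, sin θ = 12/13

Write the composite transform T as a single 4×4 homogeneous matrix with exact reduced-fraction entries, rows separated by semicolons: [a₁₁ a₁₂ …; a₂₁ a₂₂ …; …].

T1 = [3/5 -4/5 0 0; 4/5 3/5 0 0; 0 0 1 0; 0 0 0 1]
T2·T1 = [3/5 -4/5 0 0; 4/5 3/5 0 0; 0 0 -1 0; 0 0 0 1]
T3·…·T1 = [-3/13 4/13 -12/13 0; 4/5 3/5 0 0; -36/65 48/65 5/13 0; 0 0 0 1]

T = [-3/13 4/13 -12/13 0; 4/5 3/5 0 0; -36/65 48/65 5/13 0; 0 0 0 1]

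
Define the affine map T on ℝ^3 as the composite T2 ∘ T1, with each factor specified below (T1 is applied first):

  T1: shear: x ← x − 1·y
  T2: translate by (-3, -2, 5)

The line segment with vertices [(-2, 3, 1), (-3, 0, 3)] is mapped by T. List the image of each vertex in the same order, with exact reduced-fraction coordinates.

T1 shear: x ← x − 1·y: (-2, 3, 1) → (-5, 3, 1); (-3, 0, 3) → (-3, 0, 3)
T2 translate by (-3, -2, 5): (-5, 3, 1) → (-8, 1, 6); (-3, 0, 3) → (-6, -2, 8)

image vertices: (-8, 1, 6), (-6, -2, 8)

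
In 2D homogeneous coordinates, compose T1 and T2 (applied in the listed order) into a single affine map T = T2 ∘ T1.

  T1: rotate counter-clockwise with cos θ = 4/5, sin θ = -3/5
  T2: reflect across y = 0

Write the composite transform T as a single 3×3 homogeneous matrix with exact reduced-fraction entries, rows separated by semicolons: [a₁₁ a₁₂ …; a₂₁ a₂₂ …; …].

T1 = [4/5 3/5 0; -3/5 4/5 0; 0 0 1]
T2·T1 = [4/5 3/5 0; 3/5 -4/5 0; 0 0 1]

T = [4/5 3/5 0; 3/5 -4/5 0; 0 0 1]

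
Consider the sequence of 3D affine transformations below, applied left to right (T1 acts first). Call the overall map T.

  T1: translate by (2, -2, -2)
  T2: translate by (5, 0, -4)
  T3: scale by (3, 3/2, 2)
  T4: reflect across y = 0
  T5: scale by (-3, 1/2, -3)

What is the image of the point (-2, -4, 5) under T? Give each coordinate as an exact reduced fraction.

T1 translate by (2, -2, -2): (-2, -4, 5) → (0, -6, 3)
T2 translate by (5, 0, -4): (0, -6, 3) → (5, -6, -1)
T3 scale by (3, 3/2, 2): (5, -6, -1) → (15, -9, -2)
T4 reflect across y = 0: (15, -9, -2) → (15, 9, -2)
T5 scale by (-3, 1/2, -3): (15, 9, -2) → (-45, 9/2, 6)

T(p) = (-45, 9/2, 6)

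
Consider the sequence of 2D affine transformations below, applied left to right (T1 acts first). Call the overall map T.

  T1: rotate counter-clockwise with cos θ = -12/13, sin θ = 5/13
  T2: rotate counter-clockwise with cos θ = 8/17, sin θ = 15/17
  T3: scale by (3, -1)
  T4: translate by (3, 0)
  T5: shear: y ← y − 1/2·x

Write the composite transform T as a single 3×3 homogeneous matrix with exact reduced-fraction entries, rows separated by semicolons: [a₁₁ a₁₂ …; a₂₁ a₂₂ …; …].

T1 = [-12/13 -5/13 0; 5/13 -12/13 0; 0 0 1]
T2·T1 = [-171/221 140/221 0; -140/221 -171/221 0; 0 0 1]
T3·…·T1 = [-513/221 420/221 0; 140/221 171/221 0; 0 0 1]
T4·…·T1 = [-513/221 420/221 3; 140/221 171/221 0; 0 0 1]
T5·…·T1 = [-513/221 420/221 3; 61/34 -3/17 -3/2; 0 0 1]

T = [-513/221 420/221 3; 61/34 -3/17 -3/2; 0 0 1]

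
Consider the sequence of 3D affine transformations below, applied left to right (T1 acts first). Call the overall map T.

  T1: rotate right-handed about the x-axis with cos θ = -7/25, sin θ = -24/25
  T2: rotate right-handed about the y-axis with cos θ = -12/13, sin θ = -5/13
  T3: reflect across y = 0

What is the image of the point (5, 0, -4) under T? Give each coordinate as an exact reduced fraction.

T1 rotate right-handed about the x-axis with cos θ = -7/25, sin θ = -24/25: (5, 0, -4) → (5, -96/25, 28/25)
T2 rotate right-handed about the y-axis with cos θ = -12/13, sin θ = -5/13: (5, -96/25, 28/25) → (-328/65, -96/25, 289/325)
T3 reflect across y = 0: (-328/65, -96/25, 289/325) → (-328/65, 96/25, 289/325)

T(p) = (-328/65, 96/25, 289/325)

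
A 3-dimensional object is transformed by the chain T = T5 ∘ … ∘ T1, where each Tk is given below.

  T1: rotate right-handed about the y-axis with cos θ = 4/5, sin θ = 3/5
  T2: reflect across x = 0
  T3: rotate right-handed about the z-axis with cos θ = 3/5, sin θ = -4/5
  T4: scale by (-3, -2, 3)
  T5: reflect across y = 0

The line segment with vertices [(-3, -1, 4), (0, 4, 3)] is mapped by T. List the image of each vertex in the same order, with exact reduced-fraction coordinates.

image vertices: (12/5, -6/5, 15), (-159/25, 192/25, 36/5)

T1 rotate right-handed about the y-axis with cos θ = 4/5, sin θ = 3/5: (-3, -1, 4) → (0, -1, 5); (0, 4, 3) → (9/5, 4, 12/5)
T2 reflect across x = 0: (0, -1, 5) → (0, -1, 5); (9/5, 4, 12/5) → (-9/5, 4, 12/5)
T3 rotate right-handed about the z-axis with cos θ = 3/5, sin θ = -4/5: (0, -1, 5) → (-4/5, -3/5, 5); (-9/5, 4, 12/5) → (53/25, 96/25, 12/5)
T4 scale by (-3, -2, 3): (-4/5, -3/5, 5) → (12/5, 6/5, 15); (53/25, 96/25, 12/5) → (-159/25, -192/25, 36/5)
T5 reflect across y = 0: (12/5, 6/5, 15) → (12/5, -6/5, 15); (-159/25, -192/25, 36/5) → (-159/25, 192/25, 36/5)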